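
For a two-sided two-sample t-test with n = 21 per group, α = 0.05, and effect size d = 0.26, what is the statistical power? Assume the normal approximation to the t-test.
Power ≈ 0.13

Power calculation (two-sample t-test, normal approximation):
z_β = d · √(n/2) - z_{α/2}
z_β = 0.26 · √(21/2) - 1.960
z_β = 0.26 · 3.240 - 1.960
z_β = -1.117

Power = Φ(z_β) = Φ(-1.117) ≈ 0.132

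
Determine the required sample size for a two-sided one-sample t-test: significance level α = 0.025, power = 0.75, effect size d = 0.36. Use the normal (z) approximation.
n = 66

Sample size formula (one-sample t-test, normal approximation):
n = ((z_{α/2} + z_β) / d)²

z_{α/2} = 2.241 (for α = 0.025, two-sided)
z_β = 0.674 (for power = 0.75)
d = 0.36

n = ((2.241 + 0.674) / 0.36)²
n = (8.097)²
n ≈ 65.56
Round up to the next whole number: n = 66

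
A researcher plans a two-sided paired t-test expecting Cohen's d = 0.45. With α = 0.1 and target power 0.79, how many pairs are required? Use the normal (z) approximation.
n = 30 pairs

Sample size formula (paired t-test, normal approximation):
n = ((z_{α/2} + z_β) / d)²

z_{α/2} = 1.645 (for α = 0.1, two-sided)
z_β = 0.806 (for power = 0.79)
d = 0.45

n = ((1.645 + 0.806) / 0.45)²
n = (5.447)²
n ≈ 29.67
Round up to the next whole number: n = 30 pairs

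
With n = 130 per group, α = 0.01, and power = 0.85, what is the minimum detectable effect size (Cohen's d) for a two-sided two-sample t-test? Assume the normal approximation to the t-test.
d ≈ 0.45

Minimum detectable effect (two-sample t-test, normal approximation):
d = (z_{α/2} + z_β) / √(n/2)
d = (2.576 + 1.036) / √(130/2)
d = 3.612 / 8.062
d ≈ 0.45

By Cohen's convention (0.2 small / 0.5 medium / 0.8 large): small effect.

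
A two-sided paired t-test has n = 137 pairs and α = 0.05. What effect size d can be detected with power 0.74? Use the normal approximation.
d ≈ 0.22

Minimum detectable effect (paired t-test, normal approximation):
d = (z_{α/2} + z_β) / √n
d = (1.960 + 0.643) / √137
d = 2.603 / 11.705
d ≈ 0.22

By Cohen's convention (0.2 small / 0.5 medium / 0.8 large): small effect.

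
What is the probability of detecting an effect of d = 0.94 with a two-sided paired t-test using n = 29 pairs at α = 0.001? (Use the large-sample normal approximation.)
Power ≈ 0.96

Power calculation (paired t-test, normal approximation):
z_β = d · √n - z_{α/2}
z_β = 0.94 · √29 - 3.291
z_β = 0.94 · 5.385 - 3.291
z_β = 1.772

Power = Φ(z_β) = Φ(1.772) ≈ 0.962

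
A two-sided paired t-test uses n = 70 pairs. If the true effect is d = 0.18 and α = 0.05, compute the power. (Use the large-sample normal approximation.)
Power ≈ 0.32

Power calculation (paired t-test, normal approximation):
z_β = d · √n - z_{α/2}
z_β = 0.18 · √70 - 1.960
z_β = 0.18 · 8.367 - 1.960
z_β = -0.454

Power = Φ(z_β) = Φ(-0.454) ≈ 0.325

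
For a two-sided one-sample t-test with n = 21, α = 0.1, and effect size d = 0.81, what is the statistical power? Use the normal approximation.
Power ≈ 0.98

Power calculation (one-sample t-test, normal approximation):
z_β = d · √n - z_{α/2}
z_β = 0.81 · √21 - 1.645
z_β = 0.81 · 4.583 - 1.645
z_β = 2.067

Power = Φ(z_β) = Φ(2.067) ≈ 0.981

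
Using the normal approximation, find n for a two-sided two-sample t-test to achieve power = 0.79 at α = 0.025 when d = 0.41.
n = 111 per group

Sample size formula (two-sample t-test, normal approximation):
n = 2 · ((z_{α/2} + z_β) / d)²

z_{α/2} = 2.241 (for α = 0.025, two-sided)
z_β = 0.806 (for power = 0.79)
d = 0.41

n = 2 · ((2.241 + 0.806) / 0.41)²
n = 2 · (7.432)²
n ≈ 110.47
Round up to the next whole number: n = 111 per group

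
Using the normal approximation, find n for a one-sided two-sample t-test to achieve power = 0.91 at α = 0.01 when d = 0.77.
n = 46 per group

Sample size formula (two-sample t-test, normal approximation):
n = 2 · ((z_α + z_β) / d)²

z_α = 2.326 (for α = 0.01, one-sided)
z_β = 1.341 (for power = 0.91)
d = 0.77

n = 2 · ((2.326 + 1.341) / 0.77)²
n = 2 · (4.762)²
n ≈ 45.35
Round up to the next whole number: n = 46 per group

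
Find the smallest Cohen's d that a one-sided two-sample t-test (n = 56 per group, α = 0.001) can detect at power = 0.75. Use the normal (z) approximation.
d ≈ 0.71

Minimum detectable effect (two-sample t-test, normal approximation):
d = (z_α + z_β) / √(n/2)
d = (3.090 + 0.674) / √(56/2)
d = 3.765 / 5.292
d ≈ 0.71

By Cohen's convention (0.2 small / 0.5 medium / 0.8 large): medium effect.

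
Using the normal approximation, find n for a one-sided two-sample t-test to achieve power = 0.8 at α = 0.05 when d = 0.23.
n = 234 per group

Sample size formula (two-sample t-test, normal approximation):
n = 2 · ((z_α + z_β) / d)²

z_α = 1.645 (for α = 0.05, one-sided)
z_β = 0.842 (for power = 0.8)
d = 0.23

n = 2 · ((1.645 + 0.842) / 0.23)²
n = 2 · (10.813)²
n ≈ 233.84
Round up to the next whole number: n = 234 per group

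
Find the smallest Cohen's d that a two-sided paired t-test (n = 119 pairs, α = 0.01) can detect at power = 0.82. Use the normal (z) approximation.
d ≈ 0.32

Minimum detectable effect (paired t-test, normal approximation):
d = (z_{α/2} + z_β) / √n
d = (2.576 + 0.915) / √119
d = 3.491 / 10.909
d ≈ 0.32

By Cohen's convention (0.2 small / 0.5 medium / 0.8 large): small effect.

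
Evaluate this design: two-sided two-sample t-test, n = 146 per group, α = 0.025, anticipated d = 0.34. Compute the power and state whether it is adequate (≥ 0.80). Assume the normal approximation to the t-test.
Power ≈ 0.75; the study is underpowered (power < 0.80)

Power calculation (two-sample t-test, normal approximation):
z_β = d · √(n/2) - z_{α/2}
z_β = 0.34 · √(146/2) - 2.241
z_β = 0.34 · 8.544 - 2.241
z_β = 0.664

Power = Φ(z_β) = Φ(0.664) ≈ 0.747

Effect size d = 0.34 is small by Cohen's convention (0.2/0.5/0.8).

Threshold: power ≥ 0.80 is conventionally adequate.
Power ≈ 0.75 → the study is underpowered (power < 0.80).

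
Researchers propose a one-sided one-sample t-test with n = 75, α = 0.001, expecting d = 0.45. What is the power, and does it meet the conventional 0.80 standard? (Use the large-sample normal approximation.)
Power ≈ 0.79; the study is underpowered (power < 0.80)

Power calculation (one-sample t-test, normal approximation):
z_β = d · √n - z_α
z_β = 0.45 · √75 - 3.090
z_β = 0.45 · 8.660 - 3.090
z_β = 0.807

Power = Φ(z_β) = Φ(0.807) ≈ 0.790

Effect size d = 0.45 is small by Cohen's convention (0.2/0.5/0.8).

Threshold: power ≥ 0.80 is conventionally adequate.
Power ≈ 0.79 → the study is underpowered (power < 0.80).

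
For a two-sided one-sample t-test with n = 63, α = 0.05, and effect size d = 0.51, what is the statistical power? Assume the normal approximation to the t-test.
Power ≈ 0.98

Power calculation (one-sample t-test, normal approximation):
z_β = d · √n - z_{α/2}
z_β = 0.51 · √63 - 1.960
z_β = 0.51 · 7.937 - 1.960
z_β = 2.088

Power = Φ(z_β) = Φ(2.088) ≈ 0.982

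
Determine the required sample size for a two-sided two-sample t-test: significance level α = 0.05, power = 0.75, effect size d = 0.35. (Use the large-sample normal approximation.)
n = 114 per group

Sample size formula (two-sample t-test, normal approximation):
n = 2 · ((z_{α/2} + z_β) / d)²

z_{α/2} = 1.960 (for α = 0.05, two-sided)
z_β = 0.674 (for power = 0.75)
d = 0.35

n = 2 · ((1.960 + 0.674) / 0.35)²
n = 2 · (7.526)²
n ≈ 113.28
Round up to the next whole number: n = 114 per group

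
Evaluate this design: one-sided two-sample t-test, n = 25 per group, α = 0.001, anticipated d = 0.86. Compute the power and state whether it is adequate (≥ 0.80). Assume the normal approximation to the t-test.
Power ≈ 0.48; the study is underpowered (power < 0.80)

Power calculation (two-sample t-test, normal approximation):
z_β = d · √(n/2) - z_α
z_β = 0.86 · √(25/2) - 3.090
z_β = 0.86 · 3.536 - 3.090
z_β = -0.050

Power = Φ(z_β) = Φ(-0.050) ≈ 0.480

Effect size d = 0.86 is large by Cohen's convention (0.2/0.5/0.8).

Threshold: power ≥ 0.80 is conventionally adequate.
Power ≈ 0.48 → the study is underpowered (power < 0.80).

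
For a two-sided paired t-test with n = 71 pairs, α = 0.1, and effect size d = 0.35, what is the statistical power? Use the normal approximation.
Power ≈ 0.90

Power calculation (paired t-test, normal approximation):
z_β = d · √n - z_{α/2}
z_β = 0.35 · √71 - 1.645
z_β = 0.35 · 8.426 - 1.645
z_β = 1.304

Power = Φ(z_β) = Φ(1.304) ≈ 0.904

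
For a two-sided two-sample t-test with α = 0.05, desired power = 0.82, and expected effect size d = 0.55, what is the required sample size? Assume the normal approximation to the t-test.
n = 55 per group

Sample size formula (two-sample t-test, normal approximation):
n = 2 · ((z_{α/2} + z_β) / d)²

z_{α/2} = 1.960 (for α = 0.05, two-sided)
z_β = 0.915 (for power = 0.82)
d = 0.55

n = 2 · ((1.960 + 0.915) / 0.55)²
n = 2 · (5.227)²
n ≈ 54.64
Round up to the next whole number: n = 55 per group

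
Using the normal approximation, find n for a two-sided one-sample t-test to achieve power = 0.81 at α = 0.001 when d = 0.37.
n = 127

Sample size formula (one-sample t-test, normal approximation):
n = ((z_{α/2} + z_β) / d)²

z_{α/2} = 3.291 (for α = 0.001, two-sided)
z_β = 0.878 (for power = 0.81)
d = 0.37

n = ((3.291 + 0.878) / 0.37)²
n = (11.268)²
n ≈ 126.97
Round up to the next whole number: n = 127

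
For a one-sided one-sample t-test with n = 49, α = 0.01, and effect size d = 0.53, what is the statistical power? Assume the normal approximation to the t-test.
Power ≈ 0.92

Power calculation (one-sample t-test, normal approximation):
z_β = d · √n - z_α
z_β = 0.53 · √49 - 2.326
z_β = 0.53 · 7.000 - 2.326
z_β = 1.384

Power = Φ(z_β) = Φ(1.384) ≈ 0.917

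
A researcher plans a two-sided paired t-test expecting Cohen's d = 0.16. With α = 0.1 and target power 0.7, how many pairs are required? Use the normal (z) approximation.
n = 184 pairs

Sample size formula (paired t-test, normal approximation):
n = ((z_{α/2} + z_β) / d)²

z_{α/2} = 1.645 (for α = 0.1, two-sided)
z_β = 0.524 (for power = 0.7)
d = 0.16

n = ((1.645 + 0.524) / 0.16)²
n = (13.556)²
n ≈ 183.77
Round up to the next whole number: n = 184 pairs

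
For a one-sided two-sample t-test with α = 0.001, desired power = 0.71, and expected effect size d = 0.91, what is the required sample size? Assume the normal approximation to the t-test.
n = 33 per group

Sample size formula (two-sample t-test, normal approximation):
n = 2 · ((z_α + z_β) / d)²

z_α = 3.090 (for α = 0.001, one-sided)
z_β = 0.553 (for power = 0.71)
d = 0.91

n = 2 · ((3.090 + 0.553) / 0.91)²
n = 2 · (4.003)²
n ≈ 32.05
Round up to the next whole number: n = 33 per group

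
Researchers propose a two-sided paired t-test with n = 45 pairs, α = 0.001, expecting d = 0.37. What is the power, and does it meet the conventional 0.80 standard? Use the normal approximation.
Power ≈ 0.21; the study is underpowered (power < 0.80)

Power calculation (paired t-test, normal approximation):
z_β = d · √n - z_{α/2}
z_β = 0.37 · √45 - 3.291
z_β = 0.37 · 6.708 - 3.291
z_β = -0.808

Power = Φ(z_β) = Φ(-0.808) ≈ 0.209

Effect size d = 0.37 is small by Cohen's convention (0.2/0.5/0.8).

Threshold: power ≥ 0.80 is conventionally adequate.
Power ≈ 0.21 → the study is underpowered (power < 0.80).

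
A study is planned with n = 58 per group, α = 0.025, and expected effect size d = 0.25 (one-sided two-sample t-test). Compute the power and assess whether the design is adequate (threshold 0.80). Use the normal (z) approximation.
Power ≈ 0.27; the study is underpowered (power < 0.80)

Power calculation (two-sample t-test, normal approximation):
z_β = d · √(n/2) - z_α
z_β = 0.25 · √(58/2) - 1.960
z_β = 0.25 · 5.385 - 1.960
z_β = -0.614

Power = Φ(z_β) = Φ(-0.614) ≈ 0.270

Effect size d = 0.25 is small by Cohen's convention (0.2/0.5/0.8).

Threshold: power ≥ 0.80 is conventionally adequate.
Power ≈ 0.27 → the study is underpowered (power < 0.80).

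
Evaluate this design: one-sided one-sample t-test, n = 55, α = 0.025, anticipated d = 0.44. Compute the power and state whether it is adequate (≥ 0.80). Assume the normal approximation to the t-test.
Power ≈ 0.90; the study is adequately powered (power ≥ 0.80)

Power calculation (one-sample t-test, normal approximation):
z_β = d · √n - z_α
z_β = 0.44 · √55 - 1.960
z_β = 0.44 · 7.416 - 1.960
z_β = 1.303

Power = Φ(z_β) = Φ(1.303) ≈ 0.904

Effect size d = 0.44 is small by Cohen's convention (0.2/0.5/0.8).

Threshold: power ≥ 0.80 is conventionally adequate.
Power ≈ 0.90 → the study is adequately powered (power ≥ 0.80).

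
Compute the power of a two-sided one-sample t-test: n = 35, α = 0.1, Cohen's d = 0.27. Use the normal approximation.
Power ≈ 0.48

Power calculation (one-sample t-test, normal approximation):
z_β = d · √n - z_{α/2}
z_β = 0.27 · √35 - 1.645
z_β = 0.27 · 5.916 - 1.645
z_β = -0.048

Power = Φ(z_β) = Φ(-0.048) ≈ 0.481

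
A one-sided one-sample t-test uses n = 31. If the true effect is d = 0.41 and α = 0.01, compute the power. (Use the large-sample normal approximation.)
Power ≈ 0.48

Power calculation (one-sample t-test, normal approximation):
z_β = d · √n - z_α
z_β = 0.41 · √31 - 2.326
z_β = 0.41 · 5.568 - 2.326
z_β = -0.044

Power = Φ(z_β) = Φ(-0.044) ≈ 0.483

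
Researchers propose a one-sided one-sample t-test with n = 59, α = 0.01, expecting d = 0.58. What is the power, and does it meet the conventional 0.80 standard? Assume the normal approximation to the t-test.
Power ≈ 0.98; the study is adequately powered (power ≥ 0.80)

Power calculation (one-sample t-test, normal approximation):
z_β = d · √n - z_α
z_β = 0.58 · √59 - 2.326
z_β = 0.58 · 7.681 - 2.326
z_β = 2.129

Power = Φ(z_β) = Φ(2.129) ≈ 0.983

Effect size d = 0.58 is medium by Cohen's convention (0.2/0.5/0.8).

Threshold: power ≥ 0.80 is conventionally adequate.
Power ≈ 0.98 → the study is adequately powered (power ≥ 0.80).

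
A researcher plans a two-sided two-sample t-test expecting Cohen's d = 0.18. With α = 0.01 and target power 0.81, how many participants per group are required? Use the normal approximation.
n = 737 per group

Sample size formula (two-sample t-test, normal approximation):
n = 2 · ((z_{α/2} + z_β) / d)²

z_{α/2} = 2.576 (for α = 0.01, two-sided)
z_β = 0.878 (for power = 0.81)
d = 0.18

n = 2 · ((2.576 + 0.878) / 0.18)²
n = 2 · (19.189)²
n ≈ 736.44
Round up to the next whole number: n = 737 per group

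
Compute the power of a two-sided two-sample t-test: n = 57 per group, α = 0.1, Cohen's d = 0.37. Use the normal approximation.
Power ≈ 0.63

Power calculation (two-sample t-test, normal approximation):
z_β = d · √(n/2) - z_{α/2}
z_β = 0.37 · √(57/2) - 1.645
z_β = 0.37 · 5.339 - 1.645
z_β = 0.330

Power = Φ(z_β) = Φ(0.330) ≈ 0.629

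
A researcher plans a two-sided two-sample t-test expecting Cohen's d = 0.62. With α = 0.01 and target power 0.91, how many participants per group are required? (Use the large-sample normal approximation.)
n = 80 per group

Sample size formula (two-sample t-test, normal approximation):
n = 2 · ((z_{α/2} + z_β) / d)²

z_{α/2} = 2.576 (for α = 0.01, two-sided)
z_β = 1.341 (for power = 0.91)
d = 0.62

n = 2 · ((2.576 + 1.341) / 0.62)²
n = 2 · (6.318)²
n ≈ 79.83
Round up to the next whole number: n = 80 per group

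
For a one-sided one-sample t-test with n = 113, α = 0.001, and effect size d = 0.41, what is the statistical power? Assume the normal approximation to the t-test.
Power ≈ 0.90

Power calculation (one-sample t-test, normal approximation):
z_β = d · √n - z_α
z_β = 0.41 · √113 - 3.090
z_β = 0.41 · 10.630 - 3.090
z_β = 1.268

Power = Φ(z_β) = Φ(1.268) ≈ 0.898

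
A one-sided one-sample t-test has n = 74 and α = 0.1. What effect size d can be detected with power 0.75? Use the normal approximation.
d ≈ 0.23

Minimum detectable effect (one-sample t-test, normal approximation):
d = (z_α + z_β) / √n
d = (1.282 + 0.674) / √74
d = 1.956 / 8.602
d ≈ 0.23

By Cohen's convention (0.2 small / 0.5 medium / 0.8 large): small effect.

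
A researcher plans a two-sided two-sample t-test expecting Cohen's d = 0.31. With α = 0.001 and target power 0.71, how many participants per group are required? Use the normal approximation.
n = 308 per group

Sample size formula (two-sample t-test, normal approximation):
n = 2 · ((z_{α/2} + z_β) / d)²

z_{α/2} = 3.291 (for α = 0.001, two-sided)
z_β = 0.553 (for power = 0.71)
d = 0.31

n = 2 · ((3.291 + 0.553) / 0.31)²
n = 2 · (12.400)²
n ≈ 307.52
Round up to the next whole number: n = 308 per group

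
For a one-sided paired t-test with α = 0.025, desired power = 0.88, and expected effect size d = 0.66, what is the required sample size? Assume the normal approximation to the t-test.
n = 23 pairs

Sample size formula (paired t-test, normal approximation):
n = ((z_α + z_β) / d)²

z_α = 1.960 (for α = 0.025, one-sided)
z_β = 1.175 (for power = 0.88)
d = 0.66

n = ((1.960 + 1.175) / 0.66)²
n = (4.750)²
n ≈ 22.56
Round up to the next whole number: n = 23 pairs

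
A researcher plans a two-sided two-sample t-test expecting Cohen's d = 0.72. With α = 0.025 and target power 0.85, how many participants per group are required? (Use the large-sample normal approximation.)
n = 42 per group

Sample size formula (two-sample t-test, normal approximation):
n = 2 · ((z_{α/2} + z_β) / d)²

z_{α/2} = 2.241 (for α = 0.025, two-sided)
z_β = 1.036 (for power = 0.85)
d = 0.72

n = 2 · ((2.241 + 1.036) / 0.72)²
n = 2 · (4.551)²
n ≈ 41.42
Round up to the next whole number: n = 42 per group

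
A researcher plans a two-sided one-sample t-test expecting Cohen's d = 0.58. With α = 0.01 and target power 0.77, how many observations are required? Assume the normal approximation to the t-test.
n = 33

Sample size formula (one-sample t-test, normal approximation):
n = ((z_{α/2} + z_β) / d)²

z_{α/2} = 2.576 (for α = 0.01, two-sided)
z_β = 0.739 (for power = 0.77)
d = 0.58

n = ((2.576 + 0.739) / 0.58)²
n = (5.716)²
n ≈ 32.67
Round up to the next whole number: n = 33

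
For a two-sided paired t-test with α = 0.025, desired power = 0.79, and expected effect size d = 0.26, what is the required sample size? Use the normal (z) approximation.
n = 138 pairs

Sample size formula (paired t-test, normal approximation):
n = ((z_{α/2} + z_β) / d)²

z_{α/2} = 2.241 (for α = 0.025, two-sided)
z_β = 0.806 (for power = 0.79)
d = 0.26

n = ((2.241 + 0.806) / 0.26)²
n = (11.719)²
n ≈ 137.33
Round up to the next whole number: n = 138 pairs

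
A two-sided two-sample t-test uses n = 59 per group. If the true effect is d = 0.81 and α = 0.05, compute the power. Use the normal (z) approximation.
Power ≈ 0.99

Power calculation (two-sample t-test, normal approximation):
z_β = d · √(n/2) - z_{α/2}
z_β = 0.81 · √(59/2) - 1.960
z_β = 0.81 · 5.431 - 1.960
z_β = 2.439

Power = Φ(z_β) = Φ(2.439) ≈ 0.993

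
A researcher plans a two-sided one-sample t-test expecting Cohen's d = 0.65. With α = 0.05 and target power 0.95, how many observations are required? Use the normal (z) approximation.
n = 31

Sample size formula (one-sample t-test, normal approximation):
n = ((z_{α/2} + z_β) / d)²

z_{α/2} = 1.960 (for α = 0.05, two-sided)
z_β = 1.645 (for power = 0.95)
d = 0.65

n = ((1.960 + 1.645) / 0.65)²
n = (5.546)²
n ≈ 30.76
Round up to the next whole number: n = 31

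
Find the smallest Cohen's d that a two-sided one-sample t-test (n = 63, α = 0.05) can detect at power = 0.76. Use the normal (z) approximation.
d ≈ 0.34

Minimum detectable effect (one-sample t-test, normal approximation):
d = (z_{α/2} + z_β) / √n
d = (1.960 + 0.706) / √63
d = 2.666 / 7.937
d ≈ 0.34

By Cohen's convention (0.2 small / 0.5 medium / 0.8 large): small effect.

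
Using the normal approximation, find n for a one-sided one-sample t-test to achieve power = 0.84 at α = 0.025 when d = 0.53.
n = 32

Sample size formula (one-sample t-test, normal approximation):
n = ((z_α + z_β) / d)²

z_α = 1.960 (for α = 0.025, one-sided)
z_β = 0.994 (for power = 0.84)
d = 0.53

n = ((1.960 + 0.994) / 0.53)²
n = (5.574)²
n ≈ 31.07
Round up to the next whole number: n = 32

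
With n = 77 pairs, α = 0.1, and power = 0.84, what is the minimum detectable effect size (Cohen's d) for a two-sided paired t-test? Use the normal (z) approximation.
d ≈ 0.30

Minimum detectable effect (paired t-test, normal approximation):
d = (z_{α/2} + z_β) / √n
d = (1.645 + 0.994) / √77
d = 2.639 / 8.775
d ≈ 0.30

By Cohen's convention (0.2 small / 0.5 medium / 0.8 large): small effect.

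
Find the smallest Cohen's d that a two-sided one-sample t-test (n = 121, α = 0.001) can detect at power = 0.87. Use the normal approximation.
d ≈ 0.40

Minimum detectable effect (one-sample t-test, normal approximation):
d = (z_{α/2} + z_β) / √n
d = (3.291 + 1.126) / √121
d = 4.417 / 11.000
d ≈ 0.40

By Cohen's convention (0.2 small / 0.5 medium / 0.8 large): small effect.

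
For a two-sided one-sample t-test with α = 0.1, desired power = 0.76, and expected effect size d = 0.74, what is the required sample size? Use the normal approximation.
n = 11

Sample size formula (one-sample t-test, normal approximation):
n = ((z_{α/2} + z_β) / d)²

z_{α/2} = 1.645 (for α = 0.1, two-sided)
z_β = 0.706 (for power = 0.76)
d = 0.74

n = ((1.645 + 0.706) / 0.74)²
n = (3.177)²
n ≈ 10.09
Round up to the next whole number: n = 11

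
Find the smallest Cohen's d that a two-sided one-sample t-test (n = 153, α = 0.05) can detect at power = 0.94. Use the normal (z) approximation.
d ≈ 0.28

Minimum detectable effect (one-sample t-test, normal approximation):
d = (z_{α/2} + z_β) / √n
d = (1.960 + 1.555) / √153
d = 3.515 / 12.369
d ≈ 0.28

By Cohen's convention (0.2 small / 0.5 medium / 0.8 large): small effect.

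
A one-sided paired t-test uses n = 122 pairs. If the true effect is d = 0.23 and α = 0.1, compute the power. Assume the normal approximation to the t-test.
Power ≈ 0.90

Power calculation (paired t-test, normal approximation):
z_β = d · √n - z_α
z_β = 0.23 · √122 - 1.282
z_β = 0.23 · 11.045 - 1.282
z_β = 1.259

Power = Φ(z_β) = Φ(1.259) ≈ 0.896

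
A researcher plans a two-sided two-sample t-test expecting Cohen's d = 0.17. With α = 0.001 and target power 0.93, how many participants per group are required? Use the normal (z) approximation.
n = 1573 per group

Sample size formula (two-sample t-test, normal approximation):
n = 2 · ((z_{α/2} + z_β) / d)²

z_{α/2} = 3.291 (for α = 0.001, two-sided)
z_β = 1.476 (for power = 0.93)
d = 0.17

n = 2 · ((3.291 + 1.476) / 0.17)²
n = 2 · (28.041)²
n ≈ 1572.60
Round up to the next whole number: n = 1573 per group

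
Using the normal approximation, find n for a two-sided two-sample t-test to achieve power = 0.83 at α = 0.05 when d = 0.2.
n = 425 per group

Sample size formula (two-sample t-test, normal approximation):
n = 2 · ((z_{α/2} + z_β) / d)²

z_{α/2} = 1.960 (for α = 0.05, two-sided)
z_β = 0.954 (for power = 0.83)
d = 0.2

n = 2 · ((1.960 + 0.954) / 0.2)²
n = 2 · (14.570)²
n ≈ 424.57
Round up to the next whole number: n = 425 per group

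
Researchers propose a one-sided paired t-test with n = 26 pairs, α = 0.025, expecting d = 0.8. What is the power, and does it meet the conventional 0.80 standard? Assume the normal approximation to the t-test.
Power ≈ 0.98; the study is adequately powered (power ≥ 0.80)

Power calculation (paired t-test, normal approximation):
z_β = d · √n - z_α
z_β = 0.8 · √26 - 1.960
z_β = 0.8 · 5.099 - 1.960
z_β = 2.119

Power = Φ(z_β) = Φ(2.119) ≈ 0.983

Effect size d = 0.8 is large by Cohen's convention (0.2/0.5/0.8).

Threshold: power ≥ 0.80 is conventionally adequate.
Power ≈ 0.98 → the study is adequately powered (power ≥ 0.80).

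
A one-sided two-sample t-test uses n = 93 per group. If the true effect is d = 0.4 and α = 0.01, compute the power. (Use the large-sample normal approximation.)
Power ≈ 0.66

Power calculation (two-sample t-test, normal approximation):
z_β = d · √(n/2) - z_α
z_β = 0.4 · √(93/2) - 2.326
z_β = 0.4 · 6.819 - 2.326
z_β = 0.401

Power = Φ(z_β) = Φ(0.401) ≈ 0.656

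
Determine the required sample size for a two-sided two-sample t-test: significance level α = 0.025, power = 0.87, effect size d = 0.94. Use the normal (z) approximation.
n = 26 per group

Sample size formula (two-sample t-test, normal approximation):
n = 2 · ((z_{α/2} + z_β) / d)²

z_{α/2} = 2.241 (for α = 0.025, two-sided)
z_β = 1.126 (for power = 0.87)
d = 0.94

n = 2 · ((2.241 + 1.126) / 0.94)²
n = 2 · (3.582)²
n ≈ 25.66
Round up to the next whole number: n = 26 per group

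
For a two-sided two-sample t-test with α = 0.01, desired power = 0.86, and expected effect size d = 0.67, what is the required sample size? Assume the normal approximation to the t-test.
n = 60 per group

Sample size formula (two-sample t-test, normal approximation):
n = 2 · ((z_{α/2} + z_β) / d)²

z_{α/2} = 2.576 (for α = 0.01, two-sided)
z_β = 1.080 (for power = 0.86)
d = 0.67

n = 2 · ((2.576 + 1.080) / 0.67)²
n = 2 · (5.457)²
n ≈ 59.56
Round up to the next whole number: n = 60 per group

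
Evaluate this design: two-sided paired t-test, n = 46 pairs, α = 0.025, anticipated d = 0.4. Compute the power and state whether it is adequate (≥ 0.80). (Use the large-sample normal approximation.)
Power ≈ 0.68; the study is underpowered (power < 0.80)

Power calculation (paired t-test, normal approximation):
z_β = d · √n - z_{α/2}
z_β = 0.4 · √46 - 2.241
z_β = 0.4 · 6.782 - 2.241
z_β = 0.472

Power = Φ(z_β) = Φ(0.472) ≈ 0.681

Effect size d = 0.4 is small by Cohen's convention (0.2/0.5/0.8).

Threshold: power ≥ 0.80 is conventionally adequate.
Power ≈ 0.68 → the study is underpowered (power < 0.80).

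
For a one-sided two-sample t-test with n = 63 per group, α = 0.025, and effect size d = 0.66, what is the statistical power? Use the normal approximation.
Power ≈ 0.96

Power calculation (two-sample t-test, normal approximation):
z_β = d · √(n/2) - z_α
z_β = 0.66 · √(63/2) - 1.960
z_β = 0.66 · 5.612 - 1.960
z_β = 1.744

Power = Φ(z_β) = Φ(1.744) ≈ 0.959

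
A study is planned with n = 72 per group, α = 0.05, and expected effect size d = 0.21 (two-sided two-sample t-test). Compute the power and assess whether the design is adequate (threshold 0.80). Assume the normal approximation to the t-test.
Power ≈ 0.24; the study is underpowered (power < 0.80)

Power calculation (two-sample t-test, normal approximation):
z_β = d · √(n/2) - z_{α/2}
z_β = 0.21 · √(72/2) - 1.960
z_β = 0.21 · 6.000 - 1.960
z_β = -0.700

Power = Φ(z_β) = Φ(-0.700) ≈ 0.242

Effect size d = 0.21 is small by Cohen's convention (0.2/0.5/0.8).

Threshold: power ≥ 0.80 is conventionally adequate.
Power ≈ 0.24 → the study is underpowered (power < 0.80).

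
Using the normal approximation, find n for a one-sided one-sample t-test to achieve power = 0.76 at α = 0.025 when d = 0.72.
n = 14

Sample size formula (one-sample t-test, normal approximation):
n = ((z_α + z_β) / d)²

z_α = 1.960 (for α = 0.025, one-sided)
z_β = 0.706 (for power = 0.76)
d = 0.72

n = ((1.960 + 0.706) / 0.72)²
n = (3.703)²
n ≈ 13.71
Round up to the next whole number: n = 14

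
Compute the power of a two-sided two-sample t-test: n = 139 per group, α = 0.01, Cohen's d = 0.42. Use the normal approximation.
Power ≈ 0.82

Power calculation (two-sample t-test, normal approximation):
z_β = d · √(n/2) - z_{α/2}
z_β = 0.42 · √(139/2) - 2.576
z_β = 0.42 · 8.337 - 2.576
z_β = 0.926

Power = Φ(z_β) = Φ(0.926) ≈ 0.823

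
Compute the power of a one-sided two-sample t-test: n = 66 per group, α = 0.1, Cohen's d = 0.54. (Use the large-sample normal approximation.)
Power ≈ 0.97

Power calculation (two-sample t-test, normal approximation):
z_β = d · √(n/2) - z_α
z_β = 0.54 · √(66/2) - 1.282
z_β = 0.54 · 5.745 - 1.282
z_β = 1.821

Power = Φ(z_β) = Φ(1.821) ≈ 0.966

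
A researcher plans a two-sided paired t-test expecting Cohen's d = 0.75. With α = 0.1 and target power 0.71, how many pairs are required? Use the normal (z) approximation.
n = 9 pairs

Sample size formula (paired t-test, normal approximation):
n = ((z_{α/2} + z_β) / d)²

z_{α/2} = 1.645 (for α = 0.1, two-sided)
z_β = 0.553 (for power = 0.71)
d = 0.75

n = ((1.645 + 0.553) / 0.75)²
n = (2.931)²
n ≈ 8.59
Round up to the next whole number: n = 9 pairs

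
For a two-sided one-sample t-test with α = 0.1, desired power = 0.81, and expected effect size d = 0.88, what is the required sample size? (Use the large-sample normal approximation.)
n = 9

Sample size formula (one-sample t-test, normal approximation):
n = ((z_{α/2} + z_β) / d)²

z_{α/2} = 1.645 (for α = 0.1, two-sided)
z_β = 0.878 (for power = 0.81)
d = 0.88

n = ((1.645 + 0.878) / 0.88)²
n = (2.867)²
n ≈ 8.22
Round up to the next whole number: n = 9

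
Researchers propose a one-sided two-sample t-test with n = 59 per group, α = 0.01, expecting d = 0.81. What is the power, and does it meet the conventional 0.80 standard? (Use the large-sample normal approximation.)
Power ≈ 0.98; the study is adequately powered (power ≥ 0.80)

Power calculation (two-sample t-test, normal approximation):
z_β = d · √(n/2) - z_α
z_β = 0.81 · √(59/2) - 2.326
z_β = 0.81 · 5.431 - 2.326
z_β = 2.073

Power = Φ(z_β) = Φ(2.073) ≈ 0.981

Effect size d = 0.81 is large by Cohen's convention (0.2/0.5/0.8).

Threshold: power ≥ 0.80 is conventionally adequate.
Power ≈ 0.98 → the study is adequately powered (power ≥ 0.80).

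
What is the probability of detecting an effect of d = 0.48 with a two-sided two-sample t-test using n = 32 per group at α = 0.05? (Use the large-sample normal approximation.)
Power ≈ 0.48

Power calculation (two-sample t-test, normal approximation):
z_β = d · √(n/2) - z_{α/2}
z_β = 0.48 · √(32/2) - 1.960
z_β = 0.48 · 4.000 - 1.960
z_β = -0.040

Power = Φ(z_β) = Φ(-0.040) ≈ 0.484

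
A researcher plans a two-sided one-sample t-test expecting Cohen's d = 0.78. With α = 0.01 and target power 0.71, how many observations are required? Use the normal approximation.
n = 17

Sample size formula (one-sample t-test, normal approximation):
n = ((z_{α/2} + z_β) / d)²

z_{α/2} = 2.576 (for α = 0.01, two-sided)
z_β = 0.553 (for power = 0.71)
d = 0.78

n = ((2.576 + 0.553) / 0.78)²
n = (4.012)²
n ≈ 16.10
Round up to the next whole number: n = 17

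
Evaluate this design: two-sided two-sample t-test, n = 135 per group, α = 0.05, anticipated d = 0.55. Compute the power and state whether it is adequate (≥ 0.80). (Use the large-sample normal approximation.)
Power ≈ 0.99; the study is adequately powered (power ≥ 0.80)

Power calculation (two-sample t-test, normal approximation):
z_β = d · √(n/2) - z_{α/2}
z_β = 0.55 · √(135/2) - 1.960
z_β = 0.55 · 8.216 - 1.960
z_β = 2.559

Power = Φ(z_β) = Φ(2.559) ≈ 0.995

Effect size d = 0.55 is medium by Cohen's convention (0.2/0.5/0.8).

Threshold: power ≥ 0.80 is conventionally adequate.
Power ≈ 0.99 → the study is adequately powered (power ≥ 0.80).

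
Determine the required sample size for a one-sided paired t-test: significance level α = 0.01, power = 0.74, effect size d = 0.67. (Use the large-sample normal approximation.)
n = 20 pairs

Sample size formula (paired t-test, normal approximation):
n = ((z_α + z_β) / d)²

z_α = 2.326 (for α = 0.01, one-sided)
z_β = 0.643 (for power = 0.74)
d = 0.67

n = ((2.326 + 0.643) / 0.67)²
n = (4.431)²
n ≈ 19.63
Round up to the next whole number: n = 20 pairs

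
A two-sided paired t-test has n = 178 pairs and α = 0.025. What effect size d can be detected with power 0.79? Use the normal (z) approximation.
d ≈ 0.23

Minimum detectable effect (paired t-test, normal approximation):
d = (z_{α/2} + z_β) / √n
d = (2.241 + 0.806) / √178
d = 3.048 / 13.342
d ≈ 0.23

By Cohen's convention (0.2 small / 0.5 medium / 0.8 large): small effect.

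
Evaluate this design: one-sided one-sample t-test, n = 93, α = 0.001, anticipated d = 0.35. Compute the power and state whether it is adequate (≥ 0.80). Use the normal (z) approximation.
Power ≈ 0.61; the study is underpowered (power < 0.80)

Power calculation (one-sample t-test, normal approximation):
z_β = d · √n - z_α
z_β = 0.35 · √93 - 3.090
z_β = 0.35 · 9.644 - 3.090
z_β = 0.285

Power = Φ(z_β) = Φ(0.285) ≈ 0.612

Effect size d = 0.35 is small by Cohen's convention (0.2/0.5/0.8).

Threshold: power ≥ 0.80 is conventionally adequate.
Power ≈ 0.61 → the study is underpowered (power < 0.80).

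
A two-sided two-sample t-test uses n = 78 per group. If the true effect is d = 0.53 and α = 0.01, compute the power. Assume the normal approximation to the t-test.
Power ≈ 0.77

Power calculation (two-sample t-test, normal approximation):
z_β = d · √(n/2) - z_{α/2}
z_β = 0.53 · √(78/2) - 2.576
z_β = 0.53 · 6.245 - 2.576
z_β = 0.734

Power = Φ(z_β) = Φ(0.734) ≈ 0.769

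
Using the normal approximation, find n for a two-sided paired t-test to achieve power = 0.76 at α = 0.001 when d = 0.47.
n = 73 pairs

Sample size formula (paired t-test, normal approximation):
n = ((z_{α/2} + z_β) / d)²

z_{α/2} = 3.291 (for α = 0.001, two-sided)
z_β = 0.706 (for power = 0.76)
d = 0.47

n = ((3.291 + 0.706) / 0.47)²
n = (8.504)²
n ≈ 72.32
Round up to the next whole number: n = 73 pairs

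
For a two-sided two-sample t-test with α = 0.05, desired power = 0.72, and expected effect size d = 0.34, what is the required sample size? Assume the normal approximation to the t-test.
n = 112 per group

Sample size formula (two-sample t-test, normal approximation):
n = 2 · ((z_{α/2} + z_β) / d)²

z_{α/2} = 1.960 (for α = 0.05, two-sided)
z_β = 0.583 (for power = 0.72)
d = 0.34

n = 2 · ((1.960 + 0.583) / 0.34)²
n = 2 · (7.479)²
n ≈ 111.87
Round up to the next whole number: n = 112 per group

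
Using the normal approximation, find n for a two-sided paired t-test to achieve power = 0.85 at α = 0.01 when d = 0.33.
n = 120 pairs

Sample size formula (paired t-test, normal approximation):
n = ((z_{α/2} + z_β) / d)²

z_{α/2} = 2.576 (for α = 0.01, two-sided)
z_β = 1.036 (for power = 0.85)
d = 0.33

n = ((2.576 + 1.036) / 0.33)²
n = (10.945)²
n ≈ 119.79
Round up to the next whole number: n = 120 pairs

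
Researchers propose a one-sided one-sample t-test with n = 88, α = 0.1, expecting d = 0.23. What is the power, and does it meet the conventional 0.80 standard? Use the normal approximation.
Power ≈ 0.81; the study is adequately powered (power ≥ 0.80)

Power calculation (one-sample t-test, normal approximation):
z_β = d · √n - z_α
z_β = 0.23 · √88 - 1.282
z_β = 0.23 · 9.381 - 1.282
z_β = 0.876

Power = Φ(z_β) = Φ(0.876) ≈ 0.809

Effect size d = 0.23 is small by Cohen's convention (0.2/0.5/0.8).

Threshold: power ≥ 0.80 is conventionally adequate.
Power ≈ 0.81 → the study is adequately powered (power ≥ 0.80).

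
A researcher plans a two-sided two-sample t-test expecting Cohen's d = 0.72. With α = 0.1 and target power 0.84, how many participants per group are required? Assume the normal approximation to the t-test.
n = 27 per group

Sample size formula (two-sample t-test, normal approximation):
n = 2 · ((z_{α/2} + z_β) / d)²

z_{α/2} = 1.645 (for α = 0.1, two-sided)
z_β = 0.994 (for power = 0.84)
d = 0.72

n = 2 · ((1.645 + 0.994) / 0.72)²
n = 2 · (3.665)²
n ≈ 26.86
Round up to the next whole number: n = 27 per group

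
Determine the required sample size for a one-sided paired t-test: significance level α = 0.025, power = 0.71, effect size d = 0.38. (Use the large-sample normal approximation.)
n = 44 pairs

Sample size formula (paired t-test, normal approximation):
n = ((z_α + z_β) / d)²

z_α = 1.960 (for α = 0.025, one-sided)
z_β = 0.553 (for power = 0.71)
d = 0.38

n = ((1.960 + 0.553) / 0.38)²
n = (6.613)²
n ≈ 43.73
Round up to the next whole number: n = 44 pairs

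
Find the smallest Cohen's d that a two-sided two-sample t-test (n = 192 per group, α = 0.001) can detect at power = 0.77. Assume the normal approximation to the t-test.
d ≈ 0.41

Minimum detectable effect (two-sample t-test, normal approximation):
d = (z_{α/2} + z_β) / √(n/2)
d = (3.291 + 0.739) / √(192/2)
d = 4.029 / 9.798
d ≈ 0.41

By Cohen's convention (0.2 small / 0.5 medium / 0.8 large): small effect.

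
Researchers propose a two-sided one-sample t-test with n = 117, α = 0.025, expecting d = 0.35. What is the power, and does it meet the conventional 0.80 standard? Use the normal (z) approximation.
Power ≈ 0.94; the study is adequately powered (power ≥ 0.80)

Power calculation (one-sample t-test, normal approximation):
z_β = d · √n - z_{α/2}
z_β = 0.35 · √117 - 2.241
z_β = 0.35 · 10.817 - 2.241
z_β = 1.544

Power = Φ(z_β) = Φ(1.544) ≈ 0.939

Effect size d = 0.35 is small by Cohen's convention (0.2/0.5/0.8).

Threshold: power ≥ 0.80 is conventionally adequate.
Power ≈ 0.94 → the study is adequately powered (power ≥ 0.80).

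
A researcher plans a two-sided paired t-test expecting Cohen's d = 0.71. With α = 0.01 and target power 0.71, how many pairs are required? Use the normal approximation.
n = 20 pairs

Sample size formula (paired t-test, normal approximation):
n = ((z_{α/2} + z_β) / d)²

z_{α/2} = 2.576 (for α = 0.01, two-sided)
z_β = 0.553 (for power = 0.71)
d = 0.71

n = ((2.576 + 0.553) / 0.71)²
n = (4.407)²
n ≈ 19.42
Round up to the next whole number: n = 20 pairs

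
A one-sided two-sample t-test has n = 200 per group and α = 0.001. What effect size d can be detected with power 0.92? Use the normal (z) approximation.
d ≈ 0.45

Minimum detectable effect (two-sample t-test, normal approximation):
d = (z_α + z_β) / √(n/2)
d = (3.090 + 1.405) / √(200/2)
d = 4.495 / 10.000
d ≈ 0.45

By Cohen's convention (0.2 small / 0.5 medium / 0.8 large): small effect.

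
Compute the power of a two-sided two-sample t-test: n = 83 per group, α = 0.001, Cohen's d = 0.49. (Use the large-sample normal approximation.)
Power ≈ 0.45

Power calculation (two-sample t-test, normal approximation):
z_β = d · √(n/2) - z_{α/2}
z_β = 0.49 · √(83/2) - 3.291
z_β = 0.49 · 6.442 - 3.291
z_β = -0.134

Power = Φ(z_β) = Φ(-0.134) ≈ 0.447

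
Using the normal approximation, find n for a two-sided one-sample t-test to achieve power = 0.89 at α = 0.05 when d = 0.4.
n = 64

Sample size formula (one-sample t-test, normal approximation):
n = ((z_{α/2} + z_β) / d)²

z_{α/2} = 1.960 (for α = 0.05, two-sided)
z_β = 1.227 (for power = 0.89)
d = 0.4

n = ((1.960 + 1.227) / 0.4)²
n = (7.968)²
n ≈ 63.49
Round up to the next whole number: n = 64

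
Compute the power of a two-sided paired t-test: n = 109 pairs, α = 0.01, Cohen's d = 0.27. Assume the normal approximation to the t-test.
Power ≈ 0.60

Power calculation (paired t-test, normal approximation):
z_β = d · √n - z_{α/2}
z_β = 0.27 · √109 - 2.576
z_β = 0.27 · 10.440 - 2.576
z_β = 0.243

Power = Φ(z_β) = Φ(0.243) ≈ 0.596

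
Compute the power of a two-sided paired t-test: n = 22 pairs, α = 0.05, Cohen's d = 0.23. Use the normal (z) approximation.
Power ≈ 0.19

Power calculation (paired t-test, normal approximation):
z_β = d · √n - z_{α/2}
z_β = 0.23 · √22 - 1.960
z_β = 0.23 · 4.690 - 1.960
z_β = -0.881

Power = Φ(z_β) = Φ(-0.881) ≈ 0.189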